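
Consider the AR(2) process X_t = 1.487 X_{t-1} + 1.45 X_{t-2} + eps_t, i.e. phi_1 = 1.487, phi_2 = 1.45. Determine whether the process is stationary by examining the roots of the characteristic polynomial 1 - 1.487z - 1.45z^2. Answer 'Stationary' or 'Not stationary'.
\text{Not stationary}

The AR(p) characteristic polynomial is P(z) = 1 - 1.487z - 1.45z^2.
Stationarity requires all roots to lie outside the unit circle, i.e. |z| > 1 for every root.
Set 1 + (-1.487) z + (-1.45) z^2 = 0, i.e. a z^2 + b z + c = 0 with a = -1.45, b = -1.487, c = 1.
Discriminant D = b^2 - 4ac = (-1.487)^2 - 4*(-1.45)*1 = 2.211169 - (-5.8) = 8.011169.
D >= 0, so the roots are real: z = (-b +/- sqrt(D)) / (2a) = (1.487 +/- 2.830401) / (-2.9).
  z_1 = (1.487 + 2.830401) / (-2.9) = -1.4888,   |z_1| = 1.4888.
  z_2 = (1.487 - 2.830401) / (-2.9) = 0.4632,   |z_2| = 0.4632.
Moduli of all roots: 1.4888, 0.4632.
All moduli strictly greater than 1? No.
Verdict: Not stationary.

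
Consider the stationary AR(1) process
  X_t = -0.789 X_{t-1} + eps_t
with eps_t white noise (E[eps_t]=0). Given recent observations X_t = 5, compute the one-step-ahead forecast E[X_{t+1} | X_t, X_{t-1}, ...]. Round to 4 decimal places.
E[X_{t+1} \mid \mathcal F_t] = -3.9450

For an AR(p) model X_t = c + sum_i phi_i X_{t-i} + eps_t, the
one-step-ahead conditional mean is
  E[X_{t+1} | X_t, ...] = c + sum_i phi_i X_{t+1-i}.
Substitute known values:
  E[X_{t+1} | ...] = (-0.789) * (5)
                   = -3.9450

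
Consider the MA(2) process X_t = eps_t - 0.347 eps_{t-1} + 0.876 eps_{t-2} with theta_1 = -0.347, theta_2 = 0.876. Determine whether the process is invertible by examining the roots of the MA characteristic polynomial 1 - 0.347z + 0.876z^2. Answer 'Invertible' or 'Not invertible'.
\text{Invertible}

The MA(q) characteristic polynomial is P(z) = 1 - 0.347z + 0.876z^2.
Invertibility requires all roots to lie outside the unit circle, i.e. |z| > 1 for every root.
Set 1 + (-0.347) z + (0.876) z^2 = 0, i.e. a z^2 + b z + c = 0 with a = 0.876, b = -0.347, c = 1.
Discriminant D = b^2 - 4ac = (-0.347)^2 - 4*(0.876)*1 = 0.120409 - (3.504) = -3.383591.
D < 0, so the roots are the complex-conjugate pair z = (-b +/- i sqrt(-D)) / (2a) = 0.1981 +/- 1.0499i.
For a conjugate pair |z|^2 = z * conj(z) = (product of roots) = c/a = 1/(0.876) = 1.141553, so |z| = sqrt(1.141553) = 1.0684 for both roots.
Moduli of all roots: 1.0684, 1.0684.
All moduli strictly greater than 1? Yes.
Verdict: Invertible.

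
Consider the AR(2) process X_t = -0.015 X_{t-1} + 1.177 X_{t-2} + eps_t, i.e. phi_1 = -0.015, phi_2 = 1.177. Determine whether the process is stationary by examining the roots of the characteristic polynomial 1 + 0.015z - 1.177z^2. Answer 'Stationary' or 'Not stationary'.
\text{Not stationary}

The AR(p) characteristic polynomial is P(z) = 1 + 0.015z - 1.177z^2.
Stationarity requires all roots to lie outside the unit circle, i.e. |z| > 1 for every root.
Set 1 + (0.015) z + (-1.177) z^2 = 0, i.e. a z^2 + b z + c = 0 with a = -1.177, b = 0.015, c = 1.
Discriminant D = b^2 - 4ac = (0.015)^2 - 4*(-1.177)*1 = 0.000225 - (-4.708) = 4.708225.
D >= 0, so the roots are real: z = (-b +/- sqrt(D)) / (2a) = (-0.015 +/- 2.169844) / (-2.354).
  z_1 = (-0.015 + 2.169844) / (-2.354) = -0.9154,   |z_1| = 0.9154.
  z_2 = (-0.015 - 2.169844) / (-2.354) = 0.9281,   |z_2| = 0.9281.
Moduli of all roots: 0.9154, 0.9281.
All moduli strictly greater than 1? No.
Verdict: Not stationary.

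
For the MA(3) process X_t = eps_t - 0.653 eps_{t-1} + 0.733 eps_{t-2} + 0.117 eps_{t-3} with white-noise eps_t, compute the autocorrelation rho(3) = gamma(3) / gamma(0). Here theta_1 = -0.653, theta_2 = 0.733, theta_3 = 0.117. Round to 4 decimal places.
\rho(3) = 0.0592

For an MA(q) process with theta_0 = 1, the autocovariance is
  gamma(k) = sigma^2 * sum_{i=0..q-k} theta_i * theta_{i+k},
and rho(k) = gamma(k) / gamma(0). Sigma^2 cancels.
  numerator   = (1)*(0.117) = 0.117.
  denominator = (1)^2 + (-0.653)^2 + (0.733)^2 + (0.117)^2 = 1.977387.
  rho(3) = 0.117 / 1.977387 = 0.0592.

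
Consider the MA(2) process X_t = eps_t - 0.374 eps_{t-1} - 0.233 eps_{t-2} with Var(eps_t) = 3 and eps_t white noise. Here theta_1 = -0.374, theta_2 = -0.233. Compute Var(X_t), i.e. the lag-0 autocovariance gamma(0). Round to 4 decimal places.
\gamma(0) = 3.5825

For an MA(q) process X_t = eps_t + sum_i theta_i eps_{t-i} with
Var(eps_t) = sigma^2, the variance is
  gamma(0) = sigma^2 * (1 + sum_i theta_i^2).
  sum_i theta_i^2 = (-0.374)^2 + (-0.233)^2 = 0.139876 + 0.054289 = 0.194165.
  gamma(0) = 3 * (1 + 0.194165) = 3 * 1.194165 = 3.582495, which rounds to 3.5825.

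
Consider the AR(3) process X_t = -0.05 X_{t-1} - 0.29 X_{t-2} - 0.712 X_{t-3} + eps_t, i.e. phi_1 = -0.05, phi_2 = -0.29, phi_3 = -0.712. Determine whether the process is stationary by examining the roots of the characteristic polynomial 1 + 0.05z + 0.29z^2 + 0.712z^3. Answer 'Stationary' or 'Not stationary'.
\text{Stationary}

The AR(p) characteristic polynomial is P(z) = 1 + 0.05z + 0.29z^2 + 0.712z^3.
Stationarity requires all roots to lie outside the unit circle, i.e. |z| > 1 for every root.
Degree 3: look for a simple real root z0 first, then factor out (1 - z/z0) and solve the remaining quadratic.
Testing z0 = -1.25: P(-1.25) = 1 + (0.05)(-1.25) + (0.29)(-1.25)^2 + (0.712)(-1.25)^3
  = 1 + (-0.0625) + (0.453125) + (-1.390625) = 0.  So z_0 = -1.25 is a root, |z_0| = 1.25.
Divide out the factor (1 + 0.8 z) = (1 - z/z0) (since 1/z0 = -0.8):
  P(z) = (1 + 0.8 z)(1 + (-0.75) z + (0.89) z^2)
  [check: z-coef -0.75 - (-0.8) = 0.05; z^2-coef 0.89 - (-0.8)(-0.75) = 0.29; z^3-coef -(-0.8)(0.89) = 0.712.]
Remaining roots from the quadratic factor 1 + (-0.75) z + (0.89) z^2:
  Set 1 + (-0.75) z + (0.89) z^2 = 0, i.e. a z^2 + b z + c = 0 with a = 0.89, b = -0.75, c = 1.
  Discriminant D = b^2 - 4ac = (-0.75)^2 - 4*(0.89)*1 = 0.5625 - (3.56) = -2.9975.
  D < 0, so the roots are the complex-conjugate pair z = (-b +/- i sqrt(-D)) / (2a) = 0.4213 +/- 0.9727i.
  For a conjugate pair |z|^2 = z * conj(z) = (product of roots) = c/a = 1/(0.89) = 1.123596, so |z| = sqrt(1.123596) = 1.06 for both roots.
Moduli of all roots: 1.2500, 1.0600, 1.0600.
All moduli strictly greater than 1? Yes.
Verdict: Stationary.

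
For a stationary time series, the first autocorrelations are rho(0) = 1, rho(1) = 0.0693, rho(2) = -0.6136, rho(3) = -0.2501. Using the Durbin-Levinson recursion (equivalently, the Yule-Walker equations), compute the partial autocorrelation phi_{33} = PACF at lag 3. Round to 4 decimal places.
\phi_{33} = -0.2260

The PACF at lag k is phi_{kk}, the last component of the solution
to the Yule-Walker system G_k phi = r_k where
  (G_k)_{ij} = rho(|i - j|), (r_k)_i = rho(i), i,j = 1..k.
Equivalently, Durbin-Levinson gives phi_{kk} iteratively:
  phi_{11} = rho(1)
  phi_{kk} = [rho(k) - sum_{j=1..k-1} phi_{k-1,j} rho(k-j)]
            / [1 - sum_{j=1..k-1} phi_{k-1,j} rho(j)],
  phi_{k,j} = phi_{k-1,j} - phi_{kk} phi_{k-1,k-j},  j = 1..k-1.
Step k = 1:
  phi_11 = rho(1) = 0.0693.
Step k = 2:
  phi_22 = [rho(2) - phi_11 rho(1)] / [1 - phi_11 rho(1)] = [-0.6136 - (0.0693)(0.0693)] / [1 - (0.0693)(0.0693)]
         = -0.61840249 / 0.99519751 = -0.621387.
  Update: phi_21 = phi_11 - phi_22 phi_11 = 0.0693 - (-0.621387)(0.0693) = 0.112362.
Step k = 3:
  phi_33 = [rho(3) - phi_21 rho(2) - phi_22 rho(1)] / [1 - phi_21 rho(1) - phi_22 rho(2)]
    numerator   = -0.2501 - (0.112362)(-0.6136) - (-0.621387)(0.0693) = -0.13809252
    denominator = 1 - (0.112362)(0.0693) - (-0.621387)(-0.6136) = 0.61093043
  phi_33 = -0.13809252 / 0.61093043 = -0.226.
Therefore phi_{33} = -0.2260.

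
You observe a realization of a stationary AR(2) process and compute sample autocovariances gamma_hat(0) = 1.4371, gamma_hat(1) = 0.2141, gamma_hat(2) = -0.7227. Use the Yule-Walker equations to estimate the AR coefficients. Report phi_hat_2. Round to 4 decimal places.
\hat\phi_{2} = -0.5370

The Yule-Walker equations for an AR(p) process read, in matrix form,
  Gamma_p phi = r_p,   with   (Gamma_p)_{ij} = gamma(|i - j|),
                       (r_p)_i = gamma(i),   i,j = 1..p.
Substitute the sample gammas (Toeplitz matrix and right-hand side of size 2):
  Gamma_p = [[1.4371, 0.2141], [0.2141, 1.4371]]
  r_p     = [0.2141, -0.7227]
Written out:
  1.4371 phi_1 + 0.2141 phi_2 = 0.2141
  0.2141 phi_1 + 1.4371 phi_2 = -0.7227
Solve by Cramer's rule:
  det = gamma(0)^2 - gamma(1)^2 = (1.4371)^2 - (0.2141)^2 = 2.06525641 - 0.04583881 = 2.0194176
  phi_hat_1 = [gamma(1) gamma(0) - gamma(1) gamma(2)] / det = [(0.2141)(1.4371) - (0.2141)(-0.7227)] / 2.0194176 = 0.46241318 / 2.0194176 = 0.229
  phi_hat_2 = [gamma(0) gamma(2) - gamma(1)^2] / det = [(1.4371)(-0.7227) - (0.2141)^2] / 2.0194176 = -1.08443098 / 2.0194176 = -0.537
So phi_hat = [0.2290, -0.5370].
Therefore phi_hat_2 = -0.5370.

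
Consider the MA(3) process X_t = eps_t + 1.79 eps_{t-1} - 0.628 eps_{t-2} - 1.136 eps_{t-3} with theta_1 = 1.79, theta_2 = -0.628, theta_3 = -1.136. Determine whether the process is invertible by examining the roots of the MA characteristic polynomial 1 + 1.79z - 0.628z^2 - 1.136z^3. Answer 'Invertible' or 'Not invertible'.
\text{Not invertible}

The MA(q) characteristic polynomial is P(z) = 1 + 1.79z - 0.628z^2 - 1.136z^3.
Invertibility requires all roots to lie outside the unit circle, i.e. |z| > 1 for every root.
Degree 3: look for a simple real root z0 first, then factor out (1 - z/z0) and solve the remaining quadratic.
Testing z0 = -1.25: P(-1.25) = 1 + (1.79)(-1.25) + (-0.628)(-1.25)^2 + (-1.136)(-1.25)^3
  = 1 + (-2.2375) + (-0.98125) + (2.21875) = 0.  So z_0 = -1.25 is a root, |z_0| = 1.25.
Divide out the factor (1 + 0.8 z) = (1 - z/z0) (since 1/z0 = -0.8):
  P(z) = (1 + 0.8 z)(1 + (0.99) z + (-1.42) z^2)
  [check: z-coef 0.99 - (-0.8) = 1.79; z^2-coef -1.42 - (-0.8)(0.99) = -0.628; z^3-coef -(-0.8)(-1.42) = -1.136.]
Remaining roots from the quadratic factor 1 + (0.99) z + (-1.42) z^2:
  Set 1 + (0.99) z + (-1.42) z^2 = 0, i.e. a z^2 + b z + c = 0 with a = -1.42, b = 0.99, c = 1.
  Discriminant D = b^2 - 4ac = (0.99)^2 - 4*(-1.42)*1 = 0.9801 - (-5.68) = 6.6601.
  D >= 0, so the roots are real: z = (-b +/- sqrt(D)) / (2a) = (-0.99 +/- 2.580717) / (-2.84).
    z_1 = (-0.99 + 2.580717) / (-2.84) = -0.5601,   |z_1| = 0.5601.
    z_2 = (-0.99 - 2.580717) / (-2.84) = 1.2573,   |z_2| = 1.2573.
Moduli of all roots: 1.2500, 0.5601, 1.2573.
All moduli strictly greater than 1? No.
Verdict: Not invertible.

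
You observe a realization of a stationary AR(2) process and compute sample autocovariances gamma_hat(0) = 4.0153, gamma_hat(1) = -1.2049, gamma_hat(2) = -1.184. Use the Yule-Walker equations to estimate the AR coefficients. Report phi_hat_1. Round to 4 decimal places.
\hat\phi_{1} = -0.4270

The Yule-Walker equations for an AR(p) process read, in matrix form,
  Gamma_p phi = r_p,   with   (Gamma_p)_{ij} = gamma(|i - j|),
                       (r_p)_i = gamma(i),   i,j = 1..p.
Substitute the sample gammas (Toeplitz matrix and right-hand side of size 2):
  Gamma_p = [[4.0153, -1.2049], [-1.2049, 4.0153]]
  r_p     = [-1.2049, -1.184]
Written out:
  4.0153 phi_1 - 1.2049 phi_2 = -1.2049
  -1.2049 phi_1 + 4.0153 phi_2 = -1.184
Solve by Cramer's rule:
  det = gamma(0)^2 - gamma(1)^2 = (4.0153)^2 - (-1.2049)^2 = 16.12263409 - 1.45178401 = 14.67085008
  phi_hat_1 = [gamma(1) gamma(0) - gamma(1) gamma(2)] / det = [(-1.2049)(4.0153) - (-1.2049)(-1.184)] / 14.67085008 = -6.26463657 / 14.67085008 = -0.427
  phi_hat_2 = [gamma(0) gamma(2) - gamma(1)^2] / det = [(4.0153)(-1.184) - (-1.2049)^2] / 14.67085008 = -6.20589921 / 14.67085008 = -0.423
So phi_hat = [-0.4270, -0.4230].
Therefore phi_hat_1 = -0.4270.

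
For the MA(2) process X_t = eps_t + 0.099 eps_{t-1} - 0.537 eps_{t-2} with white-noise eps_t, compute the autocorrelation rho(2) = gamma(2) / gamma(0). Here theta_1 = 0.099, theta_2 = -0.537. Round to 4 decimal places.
\rho(2) = -0.4137

For an MA(q) process with theta_0 = 1, the autocovariance is
  gamma(k) = sigma^2 * sum_{i=0..q-k} theta_i * theta_{i+k},
and rho(k) = gamma(k) / gamma(0). Sigma^2 cancels.
  numerator   = (1)*(-0.537) = -0.537.
  denominator = (1)^2 + (0.099)^2 + (-0.537)^2 = 1.29817.
  rho(2) = -0.537 / 1.29817 = -0.4137.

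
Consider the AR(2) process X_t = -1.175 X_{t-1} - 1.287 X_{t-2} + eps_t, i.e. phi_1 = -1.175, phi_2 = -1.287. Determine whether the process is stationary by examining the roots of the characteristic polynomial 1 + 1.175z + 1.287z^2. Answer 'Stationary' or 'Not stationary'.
\text{Not stationary}

The AR(p) characteristic polynomial is P(z) = 1 + 1.175z + 1.287z^2.
Stationarity requires all roots to lie outside the unit circle, i.e. |z| > 1 for every root.
Set 1 + (1.175) z + (1.287) z^2 = 0, i.e. a z^2 + b z + c = 0 with a = 1.287, b = 1.175, c = 1.
Discriminant D = b^2 - 4ac = (1.175)^2 - 4*(1.287)*1 = 1.380625 - (5.148) = -3.767375.
D < 0, so the roots are the complex-conjugate pair z = (-b +/- i sqrt(-D)) / (2a) = -0.4565 +/- 0.7541i.
For a conjugate pair |z|^2 = z * conj(z) = (product of roots) = c/a = 1/(1.287) = 0.777001, so |z| = sqrt(0.777001) = 0.8815 for both roots.
Moduli of all roots: 0.8815, 0.8815.
All moduli strictly greater than 1? No.
Verdict: Not stationary.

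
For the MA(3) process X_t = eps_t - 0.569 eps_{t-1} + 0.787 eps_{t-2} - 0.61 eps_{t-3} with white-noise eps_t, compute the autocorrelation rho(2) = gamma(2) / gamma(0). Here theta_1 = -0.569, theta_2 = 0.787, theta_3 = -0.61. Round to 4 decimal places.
\rho(2) = 0.4898

For an MA(q) process with theta_0 = 1, the autocovariance is
  gamma(k) = sigma^2 * sum_{i=0..q-k} theta_i * theta_{i+k},
and rho(k) = gamma(k) / gamma(0). Sigma^2 cancels.
  numerator   = (1)*(0.787) + (-0.569)*(-0.61) = 1.13409.
  denominator = (1)^2 + (-0.569)^2 + (0.787)^2 + (-0.61)^2 = 2.31523.
  rho(2) = 1.13409 / 2.31523 = 0.4898.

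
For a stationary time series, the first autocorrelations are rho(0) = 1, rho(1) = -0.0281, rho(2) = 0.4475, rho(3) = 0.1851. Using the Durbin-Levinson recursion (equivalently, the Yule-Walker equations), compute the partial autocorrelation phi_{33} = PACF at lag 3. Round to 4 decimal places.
\phi_{33} = 0.2559

The PACF at lag k is phi_{kk}, the last component of the solution
to the Yule-Walker system G_k phi = r_k where
  (G_k)_{ij} = rho(|i - j|), (r_k)_i = rho(i), i,j = 1..k.
Equivalently, Durbin-Levinson gives phi_{kk} iteratively:
  phi_{11} = rho(1)
  phi_{kk} = [rho(k) - sum_{j=1..k-1} phi_{k-1,j} rho(k-j)]
            / [1 - sum_{j=1..k-1} phi_{k-1,j} rho(j)],
  phi_{k,j} = phi_{k-1,j} - phi_{kk} phi_{k-1,k-j},  j = 1..k-1.
Step k = 1:
  phi_11 = rho(1) = -0.0281.
Step k = 2:
  phi_22 = [rho(2) - phi_11 rho(1)] / [1 - phi_11 rho(1)] = [0.4475 - (-0.0281)(-0.0281)] / [1 - (-0.0281)(-0.0281)]
         = 0.44671039 / 0.99921039 = 0.447063.
  Update: phi_21 = phi_11 - phi_22 phi_11 = -0.0281 - (0.447063)(-0.0281) = -0.015538.
Step k = 3:
  phi_33 = [rho(3) - phi_21 rho(2) - phi_22 rho(1)] / [1 - phi_21 rho(1) - phi_22 rho(2)]
    numerator   = 0.1851 - (-0.015538)(0.4475) - (0.447063)(-0.0281) = 0.20461552
    denominator = 1 - (-0.015538)(-0.0281) - (0.447063)(0.4475) = 0.79950253
  phi_33 = 0.20461552 / 0.79950253 = 0.2559.
Therefore phi_{33} = 0.2559.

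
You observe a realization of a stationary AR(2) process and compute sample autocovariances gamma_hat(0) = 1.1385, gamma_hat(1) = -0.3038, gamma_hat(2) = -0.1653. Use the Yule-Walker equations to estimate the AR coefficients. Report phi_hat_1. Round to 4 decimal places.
\hat\phi_{1} = -0.3290

The Yule-Walker equations for an AR(p) process read, in matrix form,
  Gamma_p phi = r_p,   with   (Gamma_p)_{ij} = gamma(|i - j|),
                       (r_p)_i = gamma(i),   i,j = 1..p.
Substitute the sample gammas (Toeplitz matrix and right-hand side of size 2):
  Gamma_p = [[1.1385, -0.3038], [-0.3038, 1.1385]]
  r_p     = [-0.3038, -0.1653]
Written out:
  1.1385 phi_1 - 0.3038 phi_2 = -0.3038
  -0.3038 phi_1 + 1.1385 phi_2 = -0.1653
Solve by Cramer's rule:
  det = gamma(0)^2 - gamma(1)^2 = (1.1385)^2 - (-0.3038)^2 = 1.29618225 - 0.09229444 = 1.20388781
  phi_hat_1 = [gamma(1) gamma(0) - gamma(1) gamma(2)] / det = [(-0.3038)(1.1385) - (-0.3038)(-0.1653)] / 1.20388781 = -0.39609444 / 1.20388781 = -0.329
  phi_hat_2 = [gamma(0) gamma(2) - gamma(1)^2] / det = [(1.1385)(-0.1653) - (-0.3038)^2] / 1.20388781 = -0.28048849 / 1.20388781 = -0.233
So phi_hat = [-0.3290, -0.2330].
Therefore phi_hat_1 = -0.3290.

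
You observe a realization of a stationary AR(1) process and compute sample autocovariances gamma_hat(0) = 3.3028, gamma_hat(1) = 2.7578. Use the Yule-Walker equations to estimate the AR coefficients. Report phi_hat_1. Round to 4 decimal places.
\hat\phi_{1} = 0.8350

The Yule-Walker equations for an AR(p) process read, in matrix form,
  Gamma_p phi = r_p,   with   (Gamma_p)_{ij} = gamma(|i - j|),
                       (r_p)_i = gamma(i),   i,j = 1..p.
Substitute the sample gammas (Toeplitz matrix and right-hand side of size 1):
  Gamma_p = [[3.3028]]
  r_p     = [2.7578]
With p = 1 this is the single equation gamma(0) phi_1 = gamma(1):
  phi_hat_1 = gamma(1) / gamma(0) = 2.7578 / 3.3028 = 0.8350.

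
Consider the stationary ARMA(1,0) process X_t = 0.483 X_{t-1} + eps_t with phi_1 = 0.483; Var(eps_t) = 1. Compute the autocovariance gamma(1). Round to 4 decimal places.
\gamma(1) = 0.6300

Multiply the model equation by X_{t-k} and take expectations. With theta_0 = psi_0 = 1 and psi_j the MA(infinity) weights, this gives
  gamma(k) - sum_i phi_i gamma(k-i) = c_k,
  c_k = sigma^2 * sum_{j=k..q} theta_j psi_{j-k}   (c_k = 0 for k > q),
using gamma(-m) = gamma(m).
Pure AR (q = 0): c_0 = sigma^2 = 1, c_k = 0 for k >= 1.
Equations for k = 0 and k = 1 (AR order 1):
  gamma(0) = phi_1 gamma(1) + c_0
  gamma(1) = phi_1 gamma(0) + c_1
Substituting the second into the first: gamma(0) (1 - phi_1^2) = c_0 + phi_1 c_1, so
  gamma(0) = c_0 / (1 - phi_1^2) = 1 / (1 - (0.483)^2) = 1 / 0.766711 = 1.304272.
  gamma(1) = phi_1 gamma(0) = (0.483)(1.304272) = 0.629964.
Therefore gamma(1) = 0.6300 (to 4 decimal places).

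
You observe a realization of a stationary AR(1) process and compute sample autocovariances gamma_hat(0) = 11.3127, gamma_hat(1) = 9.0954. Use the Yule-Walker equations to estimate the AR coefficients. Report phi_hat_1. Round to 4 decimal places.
\hat\phi_{1} = 0.8040

The Yule-Walker equations for an AR(p) process read, in matrix form,
  Gamma_p phi = r_p,   with   (Gamma_p)_{ij} = gamma(|i - j|),
                       (r_p)_i = gamma(i),   i,j = 1..p.
Substitute the sample gammas (Toeplitz matrix and right-hand side of size 1):
  Gamma_p = [[11.3127]]
  r_p     = [9.0954]
With p = 1 this is the single equation gamma(0) phi_1 = gamma(1):
  phi_hat_1 = gamma(1) / gamma(0) = 9.0954 / 11.3127 = 0.8040.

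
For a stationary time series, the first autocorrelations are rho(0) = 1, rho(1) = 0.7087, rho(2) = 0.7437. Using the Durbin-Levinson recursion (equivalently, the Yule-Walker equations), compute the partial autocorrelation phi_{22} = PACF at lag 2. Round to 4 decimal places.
\phi_{22} = 0.4851

The PACF at lag k is phi_{kk}, the last component of the solution
to the Yule-Walker system G_k phi = r_k where
  (G_k)_{ij} = rho(|i - j|), (r_k)_i = rho(i), i,j = 1..k.
Equivalently, Durbin-Levinson gives phi_{kk} iteratively:
  phi_{11} = rho(1)
  phi_{kk} = [rho(k) - sum_{j=1..k-1} phi_{k-1,j} rho(k-j)]
            / [1 - sum_{j=1..k-1} phi_{k-1,j} rho(j)],
  phi_{k,j} = phi_{k-1,j} - phi_{kk} phi_{k-1,k-j},  j = 1..k-1.
Step k = 1:
  phi_11 = rho(1) = 0.7087.
Step k = 2:
  phi_22 = [rho(2) - phi_11 rho(1)] / [1 - phi_11 rho(1)] = [0.7437 - (0.7087)(0.7087)] / [1 - (0.7087)(0.7087)]
         = 0.24144431 / 0.49774431 = 0.4851.
Therefore phi_{22} = 0.4851.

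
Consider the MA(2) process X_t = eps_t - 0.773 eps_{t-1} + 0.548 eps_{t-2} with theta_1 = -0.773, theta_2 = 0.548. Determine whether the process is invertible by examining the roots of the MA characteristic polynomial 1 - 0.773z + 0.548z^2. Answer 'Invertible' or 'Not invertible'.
\text{Invertible}

The MA(q) characteristic polynomial is P(z) = 1 - 0.773z + 0.548z^2.
Invertibility requires all roots to lie outside the unit circle, i.e. |z| > 1 for every root.
Set 1 + (-0.773) z + (0.548) z^2 = 0, i.e. a z^2 + b z + c = 0 with a = 0.548, b = -0.773, c = 1.
Discriminant D = b^2 - 4ac = (-0.773)^2 - 4*(0.548)*1 = 0.597529 - (2.192) = -1.594471.
D < 0, so the roots are the complex-conjugate pair z = (-b +/- i sqrt(-D)) / (2a) = 0.7053 +/- 1.1521i.
For a conjugate pair |z|^2 = z * conj(z) = (product of roots) = c/a = 1/(0.548) = 1.824818, so |z| = sqrt(1.824818) = 1.3509 for both roots.
Moduli of all roots: 1.3509, 1.3509.
All moduli strictly greater than 1? Yes.
Verdict: Invertible.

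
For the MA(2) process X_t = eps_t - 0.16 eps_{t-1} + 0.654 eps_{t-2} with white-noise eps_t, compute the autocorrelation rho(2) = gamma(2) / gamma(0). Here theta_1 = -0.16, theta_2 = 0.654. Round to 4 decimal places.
\rho(2) = 0.4500

For an MA(q) process with theta_0 = 1, the autocovariance is
  gamma(k) = sigma^2 * sum_{i=0..q-k} theta_i * theta_{i+k},
and rho(k) = gamma(k) / gamma(0). Sigma^2 cancels.
  numerator   = (1)*(0.654) = 0.654.
  denominator = (1)^2 + (-0.16)^2 + (0.654)^2 = 1.453316.
  rho(2) = 0.654 / 1.453316 = 0.4500.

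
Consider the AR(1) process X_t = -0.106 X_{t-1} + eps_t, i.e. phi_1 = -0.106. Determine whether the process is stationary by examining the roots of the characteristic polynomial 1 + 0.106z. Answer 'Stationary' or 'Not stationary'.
\text{Stationary}

The AR(p) characteristic polynomial is P(z) = 1 + 0.106z.
Stationarity requires all roots to lie outside the unit circle, i.e. |z| > 1 for every root.
This is linear in z: 1 + (0.106) z = 0  =>  z = -1/(0.106) = -9.433962,  |z| = 9.433962.
Moduli of all roots: 9.4340.
All moduli strictly greater than 1? Yes.
Verdict: Stationary.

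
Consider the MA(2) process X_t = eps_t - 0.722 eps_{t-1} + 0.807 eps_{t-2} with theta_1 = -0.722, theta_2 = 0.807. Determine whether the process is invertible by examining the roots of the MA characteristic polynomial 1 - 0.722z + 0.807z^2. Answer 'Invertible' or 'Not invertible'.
\text{Invertible}

The MA(q) characteristic polynomial is P(z) = 1 - 0.722z + 0.807z^2.
Invertibility requires all roots to lie outside the unit circle, i.e. |z| > 1 for every root.
Set 1 + (-0.722) z + (0.807) z^2 = 0, i.e. a z^2 + b z + c = 0 with a = 0.807, b = -0.722, c = 1.
Discriminant D = b^2 - 4ac = (-0.722)^2 - 4*(0.807)*1 = 0.521284 - (3.228) = -2.706716.
D < 0, so the roots are the complex-conjugate pair z = (-b +/- i sqrt(-D)) / (2a) = 0.4473 +/- 1.0193i.
For a conjugate pair |z|^2 = z * conj(z) = (product of roots) = c/a = 1/(0.807) = 1.239157, so |z| = sqrt(1.239157) = 1.1132 for both roots.
Moduli of all roots: 1.1132, 1.1132.
All moduli strictly greater than 1? Yes.
Verdict: Invertible.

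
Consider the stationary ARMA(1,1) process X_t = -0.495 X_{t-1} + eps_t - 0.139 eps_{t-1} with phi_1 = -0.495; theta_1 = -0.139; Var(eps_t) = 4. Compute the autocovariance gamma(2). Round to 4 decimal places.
\gamma(2) = 1.7771

Multiply the model equation by X_{t-k} and take expectations. With theta_0 = psi_0 = 1 and psi_j the MA(infinity) weights, this gives
  gamma(k) - sum_i phi_i gamma(k-i) = c_k,
  c_k = sigma^2 * sum_{j=k..q} theta_j psi_{j-k}   (c_k = 0 for k > q),
using gamma(-m) = gamma(m).
psi-weights needed (psi_j = theta_j + sum_i phi_i psi_{j-i}):
  psi_1 = theta_1 + phi_1 = -0.139 + (-0.495) = -0.634
Right-hand sides:
  c_0 = sigma^2 (1 + theta_1 psi_1) = 4 * (1 + (-0.139)(-0.634)) = 4 * 1.088126 = 4.352504
  c_1 = sigma^2 theta_1 = 4 * (-0.139) = -0.556
  c_2 = 0
Equations for k = 0 and k = 1 (AR order 1):
  gamma(0) = phi_1 gamma(1) + c_0
  gamma(1) = phi_1 gamma(0) + c_1
Substituting the second into the first: gamma(0) (1 - phi_1^2) = c_0 + phi_1 c_1, so
  gamma(0) = (c_0 + phi_1 c_1) / (1 - phi_1^2) = (4.352504 + (-0.495)(-0.556)) / (1 - (-0.495)^2) = 4.627724 / 0.754975 = 6.129639.
  gamma(1) = phi_1 gamma(0) + c_1 = (-0.495)(6.129639) + (-0.556) = -3.590171.
For k = 2 (> q): gamma(2) = phi_1 gamma(1) = (-0.495)(-3.590171) = 1.777135.
Therefore gamma(2) = 1.7771 (to 4 decimal places).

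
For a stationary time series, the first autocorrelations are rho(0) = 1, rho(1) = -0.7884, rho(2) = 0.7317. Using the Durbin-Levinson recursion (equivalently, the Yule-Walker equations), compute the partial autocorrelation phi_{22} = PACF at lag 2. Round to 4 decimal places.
\phi_{22} = 0.2910

The PACF at lag k is phi_{kk}, the last component of the solution
to the Yule-Walker system G_k phi = r_k where
  (G_k)_{ij} = rho(|i - j|), (r_k)_i = rho(i), i,j = 1..k.
Equivalently, Durbin-Levinson gives phi_{kk} iteratively:
  phi_{11} = rho(1)
  phi_{kk} = [rho(k) - sum_{j=1..k-1} phi_{k-1,j} rho(k-j)]
            / [1 - sum_{j=1..k-1} phi_{k-1,j} rho(j)],
  phi_{k,j} = phi_{k-1,j} - phi_{kk} phi_{k-1,k-j},  j = 1..k-1.
Step k = 1:
  phi_11 = rho(1) = -0.7884.
Step k = 2:
  phi_22 = [rho(2) - phi_11 rho(1)] / [1 - phi_11 rho(1)] = [0.7317 - (-0.7884)(-0.7884)] / [1 - (-0.7884)(-0.7884)]
         = 0.11012544 / 0.37842544 = 0.291.
Therefore phi_{22} = 0.2910.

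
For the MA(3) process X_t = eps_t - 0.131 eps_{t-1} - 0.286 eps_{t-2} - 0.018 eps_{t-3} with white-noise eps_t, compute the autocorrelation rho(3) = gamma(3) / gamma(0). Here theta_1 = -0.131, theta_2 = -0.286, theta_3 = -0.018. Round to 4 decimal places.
\rho(3) = -0.0164

For an MA(q) process with theta_0 = 1, the autocovariance is
  gamma(k) = sigma^2 * sum_{i=0..q-k} theta_i * theta_{i+k},
and rho(k) = gamma(k) / gamma(0). Sigma^2 cancels.
  numerator   = (1)*(-0.018) = -0.018.
  denominator = (1)^2 + (-0.131)^2 + (-0.286)^2 + (-0.018)^2 = 1.099281.
  rho(3) = -0.018 / 1.099281 = -0.0164.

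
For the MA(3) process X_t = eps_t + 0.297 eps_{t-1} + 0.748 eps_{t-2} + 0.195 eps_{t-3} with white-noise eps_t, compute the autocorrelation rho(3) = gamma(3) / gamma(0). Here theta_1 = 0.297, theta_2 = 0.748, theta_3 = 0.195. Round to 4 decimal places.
\rho(3) = 0.1157

For an MA(q) process with theta_0 = 1, the autocovariance is
  gamma(k) = sigma^2 * sum_{i=0..q-k} theta_i * theta_{i+k},
and rho(k) = gamma(k) / gamma(0). Sigma^2 cancels.
  numerator   = (1)*(0.195) = 0.195.
  denominator = (1)^2 + (0.297)^2 + (0.748)^2 + (0.195)^2 = 1.685738.
  rho(3) = 0.195 / 1.685738 = 0.1157.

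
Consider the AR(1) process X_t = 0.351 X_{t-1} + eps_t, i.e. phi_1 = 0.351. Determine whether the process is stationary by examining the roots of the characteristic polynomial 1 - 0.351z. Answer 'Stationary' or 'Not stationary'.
\text{Stationary}

The AR(p) characteristic polynomial is P(z) = 1 - 0.351z.
Stationarity requires all roots to lie outside the unit circle, i.e. |z| > 1 for every root.
This is linear in z: 1 + (-0.351) z = 0  =>  z = -1/(-0.351) = 2.849003,  |z| = 2.849003.
Moduli of all roots: 2.8490.
All moduli strictly greater than 1? Yes.
Verdict: Stationary.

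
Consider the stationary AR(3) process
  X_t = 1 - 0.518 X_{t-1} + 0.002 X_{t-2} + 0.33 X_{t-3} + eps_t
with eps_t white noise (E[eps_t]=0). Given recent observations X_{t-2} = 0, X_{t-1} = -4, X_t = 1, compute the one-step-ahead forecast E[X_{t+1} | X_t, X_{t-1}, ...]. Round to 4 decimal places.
E[X_{t+1} \mid \mathcal F_t] = 0.4740

For an AR(p) model X_t = c + sum_i phi_i X_{t-i} + eps_t, the
one-step-ahead conditional mean is
  E[X_{t+1} | X_t, ...] = c + sum_i phi_i X_{t+1-i}.
Substitute known values:
  E[X_{t+1} | ...] = 1 + (-0.518) * (1) + (0.002) * (-4) + (0.33) * (0)
                   = 0.4740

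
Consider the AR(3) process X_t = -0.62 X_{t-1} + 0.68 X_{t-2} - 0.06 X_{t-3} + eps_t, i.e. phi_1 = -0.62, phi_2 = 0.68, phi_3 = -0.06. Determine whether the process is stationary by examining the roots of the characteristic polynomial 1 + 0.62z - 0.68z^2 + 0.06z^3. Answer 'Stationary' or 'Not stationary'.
\text{Not stationary}

The AR(p) characteristic polynomial is P(z) = 1 + 0.62z - 0.68z^2 + 0.06z^3.
Stationarity requires all roots to lie outside the unit circle, i.e. |z| > 1 for every root.
Degree 3: look for a simple real root z0 first, then factor out (1 - z/z0) and solve the remaining quadratic.
Testing z0 = 2: P(2) = 1 + (0.62)(2) + (-0.68)(2)^2 + (0.06)(2)^3
  = 1 + (1.24) + (-2.72) + (0.48) = 0.  So z_0 = 2 is a root, |z_0| = 2.
Divide out the factor (1 - 0.5 z) = (1 - z/z0) (since 1/z0 = 0.5):
  P(z) = (1 - 0.5 z)(1 + (1.12) z + (-0.12) z^2)
  [check: z-coef 1.12 - (0.5) = 0.62; z^2-coef -0.12 - (0.5)(1.12) = -0.68; z^3-coef -(0.5)(-0.12) = 0.06.]
Remaining roots from the quadratic factor 1 + (1.12) z + (-0.12) z^2:
  Set 1 + (1.12) z + (-0.12) z^2 = 0, i.e. a z^2 + b z + c = 0 with a = -0.12, b = 1.12, c = 1.
  Discriminant D = b^2 - 4ac = (1.12)^2 - 4*(-0.12)*1 = 1.2544 - (-0.48) = 1.7344.
  D >= 0, so the roots are real: z = (-b +/- sqrt(D)) / (2a) = (-1.12 +/- 1.316966) / (-0.24).
    z_1 = (-1.12 + 1.316966) / (-0.24) = -0.8207,   |z_1| = 0.8207.
    z_2 = (-1.12 - 1.316966) / (-0.24) = 10.154,   |z_2| = 10.154.
Moduli of all roots: 2.0000, 0.8207, 10.1540.
All moduli strictly greater than 1? No.
Verdict: Not stationary.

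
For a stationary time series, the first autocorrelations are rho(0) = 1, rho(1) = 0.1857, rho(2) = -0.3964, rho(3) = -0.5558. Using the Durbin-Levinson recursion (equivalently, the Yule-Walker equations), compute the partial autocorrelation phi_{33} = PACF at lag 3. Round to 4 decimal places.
\phi_{33} = -0.4739

The PACF at lag k is phi_{kk}, the last component of the solution
to the Yule-Walker system G_k phi = r_k where
  (G_k)_{ij} = rho(|i - j|), (r_k)_i = rho(i), i,j = 1..k.
Equivalently, Durbin-Levinson gives phi_{kk} iteratively:
  phi_{11} = rho(1)
  phi_{kk} = [rho(k) - sum_{j=1..k-1} phi_{k-1,j} rho(k-j)]
            / [1 - sum_{j=1..k-1} phi_{k-1,j} rho(j)],
  phi_{k,j} = phi_{k-1,j} - phi_{kk} phi_{k-1,k-j},  j = 1..k-1.
Step k = 1:
  phi_11 = rho(1) = 0.1857.
Step k = 2:
  phi_22 = [rho(2) - phi_11 rho(1)] / [1 - phi_11 rho(1)] = [-0.3964 - (0.1857)(0.1857)] / [1 - (0.1857)(0.1857)]
         = -0.43088449 / 0.96551551 = -0.446274.
  Update: phi_21 = phi_11 - phi_22 phi_11 = 0.1857 - (-0.446274)(0.1857) = 0.268573.
Step k = 3:
  phi_33 = [rho(3) - phi_21 rho(2) - phi_22 rho(1)] / [1 - phi_21 rho(1) - phi_22 rho(2)]
    numerator   = -0.5558 - (0.268573)(-0.3964) - (-0.446274)(0.1857) = -0.36646454
    denominator = 1 - (0.268573)(0.1857) - (-0.446274)(-0.3964) = 0.77322296
  phi_33 = -0.36646454 / 0.77322296 = -0.4739.
Therefore phi_{33} = -0.4739.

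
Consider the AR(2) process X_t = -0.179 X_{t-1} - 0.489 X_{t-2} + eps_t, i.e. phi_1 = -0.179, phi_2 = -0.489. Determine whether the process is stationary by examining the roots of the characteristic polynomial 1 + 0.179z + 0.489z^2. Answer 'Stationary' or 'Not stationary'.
\text{Stationary}

The AR(p) characteristic polynomial is P(z) = 1 + 0.179z + 0.489z^2.
Stationarity requires all roots to lie outside the unit circle, i.e. |z| > 1 for every root.
Set 1 + (0.179) z + (0.489) z^2 = 0, i.e. a z^2 + b z + c = 0 with a = 0.489, b = 0.179, c = 1.
Discriminant D = b^2 - 4ac = (0.179)^2 - 4*(0.489)*1 = 0.032041 - (1.956) = -1.923959.
D < 0, so the roots are the complex-conjugate pair z = (-b +/- i sqrt(-D)) / (2a) = -0.183 +/- 1.4183i.
For a conjugate pair |z|^2 = z * conj(z) = (product of roots) = c/a = 1/(0.489) = 2.04499, so |z| = sqrt(2.04499) = 1.43 for both roots.
Moduli of all roots: 1.4300, 1.4300.
All moduli strictly greater than 1? Yes.
Verdict: Stationary.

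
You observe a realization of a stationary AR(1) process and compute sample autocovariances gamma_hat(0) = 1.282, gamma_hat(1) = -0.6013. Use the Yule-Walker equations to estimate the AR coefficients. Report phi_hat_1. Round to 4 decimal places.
\hat\phi_{1} = -0.4690

The Yule-Walker equations for an AR(p) process read, in matrix form,
  Gamma_p phi = r_p,   with   (Gamma_p)_{ij} = gamma(|i - j|),
                       (r_p)_i = gamma(i),   i,j = 1..p.
Substitute the sample gammas (Toeplitz matrix and right-hand side of size 1):
  Gamma_p = [[1.282]]
  r_p     = [-0.6013]
With p = 1 this is the single equation gamma(0) phi_1 = gamma(1):
  phi_hat_1 = gamma(1) / gamma(0) = -0.6013 / 1.282 = -0.4690.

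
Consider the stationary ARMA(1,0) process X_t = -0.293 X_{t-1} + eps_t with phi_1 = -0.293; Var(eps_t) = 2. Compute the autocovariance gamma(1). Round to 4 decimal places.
\gamma(1) = -0.6410

Multiply the model equation by X_{t-k} and take expectations. With theta_0 = psi_0 = 1 and psi_j the MA(infinity) weights, this gives
  gamma(k) - sum_i phi_i gamma(k-i) = c_k,
  c_k = sigma^2 * sum_{j=k..q} theta_j psi_{j-k}   (c_k = 0 for k > q),
using gamma(-m) = gamma(m).
Pure AR (q = 0): c_0 = sigma^2 = 2, c_k = 0 for k >= 1.
Equations for k = 0 and k = 1 (AR order 1):
  gamma(0) = phi_1 gamma(1) + c_0
  gamma(1) = phi_1 gamma(0) + c_1
Substituting the second into the first: gamma(0) (1 - phi_1^2) = c_0 + phi_1 c_1, so
  gamma(0) = c_0 / (1 - phi_1^2) = 2 / (1 - (-0.293)^2) = 2 / 0.914151 = 2.187822.
  gamma(1) = phi_1 gamma(0) = (-0.293)(2.187822) = -0.641032.
Therefore gamma(1) = -0.6410 (to 4 decimal places).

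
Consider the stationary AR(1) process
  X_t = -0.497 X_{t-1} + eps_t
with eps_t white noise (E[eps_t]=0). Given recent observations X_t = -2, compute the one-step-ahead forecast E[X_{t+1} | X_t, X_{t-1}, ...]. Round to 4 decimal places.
E[X_{t+1} \mid \mathcal F_t] = 0.9940

For an AR(p) model X_t = c + sum_i phi_i X_{t-i} + eps_t, the
one-step-ahead conditional mean is
  E[X_{t+1} | X_t, ...] = c + sum_i phi_i X_{t+1-i}.
Substitute known values:
  E[X_{t+1} | ...] = (-0.497) * (-2)
                   = 0.9940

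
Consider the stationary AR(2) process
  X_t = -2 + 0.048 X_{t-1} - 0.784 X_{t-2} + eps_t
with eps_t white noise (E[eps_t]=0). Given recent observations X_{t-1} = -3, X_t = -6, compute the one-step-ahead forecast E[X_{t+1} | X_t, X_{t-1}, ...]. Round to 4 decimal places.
E[X_{t+1} \mid \mathcal F_t] = 0.0640

For an AR(p) model X_t = c + sum_i phi_i X_{t-i} + eps_t, the
one-step-ahead conditional mean is
  E[X_{t+1} | X_t, ...] = c + sum_i phi_i X_{t+1-i}.
Substitute known values:
  E[X_{t+1} | ...] = -2 + (0.048) * (-6) + (-0.784) * (-3)
                   = 0.0640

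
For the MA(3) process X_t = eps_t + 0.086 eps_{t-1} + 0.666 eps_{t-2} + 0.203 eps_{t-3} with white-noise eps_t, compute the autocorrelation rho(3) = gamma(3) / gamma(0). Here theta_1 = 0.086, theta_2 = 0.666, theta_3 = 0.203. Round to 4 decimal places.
\rho(3) = 0.1360

For an MA(q) process with theta_0 = 1, the autocovariance is
  gamma(k) = sigma^2 * sum_{i=0..q-k} theta_i * theta_{i+k},
and rho(k) = gamma(k) / gamma(0). Sigma^2 cancels.
  numerator   = (1)*(0.203) = 0.203.
  denominator = (1)^2 + (0.086)^2 + (0.666)^2 + (0.203)^2 = 1.492161.
  rho(3) = 0.203 / 1.492161 = 0.1360.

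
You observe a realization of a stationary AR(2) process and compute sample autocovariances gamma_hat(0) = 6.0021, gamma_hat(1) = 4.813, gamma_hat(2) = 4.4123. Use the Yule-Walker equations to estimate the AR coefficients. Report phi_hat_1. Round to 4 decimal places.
\hat\phi_{1} = 0.5950

The Yule-Walker equations for an AR(p) process read, in matrix form,
  Gamma_p phi = r_p,   with   (Gamma_p)_{ij} = gamma(|i - j|),
                       (r_p)_i = gamma(i),   i,j = 1..p.
Substitute the sample gammas (Toeplitz matrix and right-hand side of size 2):
  Gamma_p = [[6.0021, 4.813], [4.813, 6.0021]]
  r_p     = [4.813, 4.4123]
Written out:
  6.0021 phi_1 + 4.813 phi_2 = 4.813
  4.813 phi_1 + 6.0021 phi_2 = 4.4123
Solve by Cramer's rule:
  det = gamma(0)^2 - gamma(1)^2 = (6.0021)^2 - (4.813)^2 = 36.02520441 - 23.164969 = 12.86023541
  phi_hat_1 = [gamma(1) gamma(0) - gamma(1) gamma(2)] / det = [(4.813)(6.0021) - (4.813)(4.4123)] / 12.86023541 = 7.6517074 / 12.86023541 = 0.595
  phi_hat_2 = [gamma(0) gamma(2) - gamma(1)^2] / det = [(6.0021)(4.4123) - (4.813)^2] / 12.86023541 = 3.31809683 / 12.86023541 = 0.258
So phi_hat = [0.5950, 0.2580].
Therefore phi_hat_1 = 0.5950.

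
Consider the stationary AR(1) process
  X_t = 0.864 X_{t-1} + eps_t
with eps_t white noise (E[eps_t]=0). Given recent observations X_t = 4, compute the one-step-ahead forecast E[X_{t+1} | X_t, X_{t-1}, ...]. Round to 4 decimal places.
E[X_{t+1} \mid \mathcal F_t] = 3.4560

For an AR(p) model X_t = c + sum_i phi_i X_{t-i} + eps_t, the
one-step-ahead conditional mean is
  E[X_{t+1} | X_t, ...] = c + sum_i phi_i X_{t+1-i}.
Substitute known values:
  E[X_{t+1} | ...] = (0.864) * (4)
                   = 3.4560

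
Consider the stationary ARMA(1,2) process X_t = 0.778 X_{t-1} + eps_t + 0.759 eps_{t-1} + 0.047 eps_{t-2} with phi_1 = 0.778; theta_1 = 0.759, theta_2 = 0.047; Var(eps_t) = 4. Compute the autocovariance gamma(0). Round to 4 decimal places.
\gamma(0) = 29.1014

Multiply the model equation by X_{t-k} and take expectations. With theta_0 = psi_0 = 1 and psi_j the MA(infinity) weights, this gives
  gamma(k) - sum_i phi_i gamma(k-i) = c_k,
  c_k = sigma^2 * sum_{j=k..q} theta_j psi_{j-k}   (c_k = 0 for k > q),
using gamma(-m) = gamma(m).
psi-weights needed (psi_j = theta_j + sum_i phi_i psi_{j-i}):
  psi_1 = theta_1 + phi_1 = 0.759 + (0.778) = 1.537
  psi_2 = theta_2 + phi_1 psi_1 = 0.047 + (0.778)(1.537) = 1.242786
Right-hand sides:
  c_0 = sigma^2 (1 + theta_1 psi_1 + theta_2 psi_2) = 4 * (1 + (0.759)(1.537) + (0.047)(1.242786)) = 4 * 2.224994 = 8.899976
  c_1 = sigma^2 (theta_1 + theta_2 psi_1) = 4 * (0.759 + (0.047)(1.537)) = 3.324956
  c_2 = sigma^2 theta_2 = 4 * (0.047) = 0.188
Equations for k = 0 and k = 1 (AR order 1):
  gamma(0) = phi_1 gamma(1) + c_0
  gamma(1) = phi_1 gamma(0) + c_1
Substituting the second into the first: gamma(0) (1 - phi_1^2) = c_0 + phi_1 c_1, so
  gamma(0) = (c_0 + phi_1 c_1) / (1 - phi_1^2) = (8.899976 + (0.778)(3.324956)) / (1 - (0.778)^2) = 11.486792 / 0.394716 = 29.101408.
Therefore gamma(0) = 29.1014 (to 4 decimal places).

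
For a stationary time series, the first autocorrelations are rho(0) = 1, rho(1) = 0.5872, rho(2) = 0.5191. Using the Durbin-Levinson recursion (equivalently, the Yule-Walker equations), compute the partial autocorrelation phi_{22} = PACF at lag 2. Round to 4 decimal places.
\phi_{22} = 0.2660

The PACF at lag k is phi_{kk}, the last component of the solution
to the Yule-Walker system G_k phi = r_k where
  (G_k)_{ij} = rho(|i - j|), (r_k)_i = rho(i), i,j = 1..k.
Equivalently, Durbin-Levinson gives phi_{kk} iteratively:
  phi_{11} = rho(1)
  phi_{kk} = [rho(k) - sum_{j=1..k-1} phi_{k-1,j} rho(k-j)]
            / [1 - sum_{j=1..k-1} phi_{k-1,j} rho(j)],
  phi_{k,j} = phi_{k-1,j} - phi_{kk} phi_{k-1,k-j},  j = 1..k-1.
Step k = 1:
  phi_11 = rho(1) = 0.5872.
Step k = 2:
  phi_22 = [rho(2) - phi_11 rho(1)] / [1 - phi_11 rho(1)] = [0.5191 - (0.5872)(0.5872)] / [1 - (0.5872)(0.5872)]
         = 0.17429616 / 0.65519616 = 0.266.
Therefore phi_{22} = 0.2660.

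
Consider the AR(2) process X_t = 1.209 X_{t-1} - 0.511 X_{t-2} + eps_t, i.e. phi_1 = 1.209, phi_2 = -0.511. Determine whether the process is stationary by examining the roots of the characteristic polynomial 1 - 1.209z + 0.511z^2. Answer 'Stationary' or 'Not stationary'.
\text{Stationary}

The AR(p) characteristic polynomial is P(z) = 1 - 1.209z + 0.511z^2.
Stationarity requires all roots to lie outside the unit circle, i.e. |z| > 1 for every root.
Set 1 + (-1.209) z + (0.511) z^2 = 0, i.e. a z^2 + b z + c = 0 with a = 0.511, b = -1.209, c = 1.
Discriminant D = b^2 - 4ac = (-1.209)^2 - 4*(0.511)*1 = 1.461681 - (2.044) = -0.582319.
D < 0, so the roots are the complex-conjugate pair z = (-b +/- i sqrt(-D)) / (2a) = 1.183 +/- 0.7467i.
For a conjugate pair |z|^2 = z * conj(z) = (product of roots) = c/a = 1/(0.511) = 1.956947, so |z| = sqrt(1.956947) = 1.3989 for both roots.
Moduli of all roots: 1.3989, 1.3989.
All moduli strictly greater than 1? Yes.
Verdict: Stationary.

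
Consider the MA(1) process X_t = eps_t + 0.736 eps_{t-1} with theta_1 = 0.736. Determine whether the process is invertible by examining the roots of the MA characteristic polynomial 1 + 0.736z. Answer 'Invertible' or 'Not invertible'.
\text{Invertible}

The MA(q) characteristic polynomial is P(z) = 1 + 0.736z.
Invertibility requires all roots to lie outside the unit circle, i.e. |z| > 1 for every root.
This is linear in z: 1 + (0.736) z = 0  =>  z = -1/(0.736) = -1.358696,  |z| = 1.358696.
Moduli of all roots: 1.3587.
All moduli strictly greater than 1? Yes.
Verdict: Invertible.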